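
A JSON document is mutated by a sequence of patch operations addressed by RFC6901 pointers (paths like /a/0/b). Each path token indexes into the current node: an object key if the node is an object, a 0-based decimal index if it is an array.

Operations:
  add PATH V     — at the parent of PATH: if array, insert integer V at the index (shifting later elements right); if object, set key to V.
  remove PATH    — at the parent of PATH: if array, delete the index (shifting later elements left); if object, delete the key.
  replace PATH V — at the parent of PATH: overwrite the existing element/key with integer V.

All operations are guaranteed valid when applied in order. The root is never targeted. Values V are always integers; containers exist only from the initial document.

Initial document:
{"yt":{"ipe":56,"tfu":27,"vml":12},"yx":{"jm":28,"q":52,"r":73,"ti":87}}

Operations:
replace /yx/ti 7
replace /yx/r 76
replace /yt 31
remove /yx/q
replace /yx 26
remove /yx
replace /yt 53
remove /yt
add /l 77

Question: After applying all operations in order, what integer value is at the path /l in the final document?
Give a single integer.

After op 1 (replace /yx/ti 7): {"yt":{"ipe":56,"tfu":27,"vml":12},"yx":{"jm":28,"q":52,"r":73,"ti":7}}
After op 2 (replace /yx/r 76): {"yt":{"ipe":56,"tfu":27,"vml":12},"yx":{"jm":28,"q":52,"r":76,"ti":7}}
After op 3 (replace /yt 31): {"yt":31,"yx":{"jm":28,"q":52,"r":76,"ti":7}}
After op 4 (remove /yx/q): {"yt":31,"yx":{"jm":28,"r":76,"ti":7}}
After op 5 (replace /yx 26): {"yt":31,"yx":26}
After op 6 (remove /yx): {"yt":31}
After op 7 (replace /yt 53): {"yt":53}
After op 8 (remove /yt): {}
After op 9 (add /l 77): {"l":77}
Value at /l: 77

Answer: 77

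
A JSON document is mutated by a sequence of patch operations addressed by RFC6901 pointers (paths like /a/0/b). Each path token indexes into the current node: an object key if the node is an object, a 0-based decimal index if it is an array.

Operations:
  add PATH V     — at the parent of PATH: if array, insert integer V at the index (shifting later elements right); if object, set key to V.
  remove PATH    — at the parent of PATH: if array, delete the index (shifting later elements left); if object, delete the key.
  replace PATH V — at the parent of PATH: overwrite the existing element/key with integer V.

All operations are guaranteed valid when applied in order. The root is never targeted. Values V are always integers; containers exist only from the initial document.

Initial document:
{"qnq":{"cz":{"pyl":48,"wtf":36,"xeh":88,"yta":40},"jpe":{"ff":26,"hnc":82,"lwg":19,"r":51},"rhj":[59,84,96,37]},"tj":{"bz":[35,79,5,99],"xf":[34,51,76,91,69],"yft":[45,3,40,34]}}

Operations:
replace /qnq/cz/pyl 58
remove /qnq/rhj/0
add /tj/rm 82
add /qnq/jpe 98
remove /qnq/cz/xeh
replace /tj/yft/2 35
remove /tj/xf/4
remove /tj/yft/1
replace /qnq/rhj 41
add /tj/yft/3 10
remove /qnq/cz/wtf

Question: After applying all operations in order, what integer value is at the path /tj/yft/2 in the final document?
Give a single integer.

After op 1 (replace /qnq/cz/pyl 58): {"qnq":{"cz":{"pyl":58,"wtf":36,"xeh":88,"yta":40},"jpe":{"ff":26,"hnc":82,"lwg":19,"r":51},"rhj":[59,84,96,37]},"tj":{"bz":[35,79,5,99],"xf":[34,51,76,91,69],"yft":[45,3,40,34]}}
After op 2 (remove /qnq/rhj/0): {"qnq":{"cz":{"pyl":58,"wtf":36,"xeh":88,"yta":40},"jpe":{"ff":26,"hnc":82,"lwg":19,"r":51},"rhj":[84,96,37]},"tj":{"bz":[35,79,5,99],"xf":[34,51,76,91,69],"yft":[45,3,40,34]}}
After op 3 (add /tj/rm 82): {"qnq":{"cz":{"pyl":58,"wtf":36,"xeh":88,"yta":40},"jpe":{"ff":26,"hnc":82,"lwg":19,"r":51},"rhj":[84,96,37]},"tj":{"bz":[35,79,5,99],"rm":82,"xf":[34,51,76,91,69],"yft":[45,3,40,34]}}
After op 4 (add /qnq/jpe 98): {"qnq":{"cz":{"pyl":58,"wtf":36,"xeh":88,"yta":40},"jpe":98,"rhj":[84,96,37]},"tj":{"bz":[35,79,5,99],"rm":82,"xf":[34,51,76,91,69],"yft":[45,3,40,34]}}
After op 5 (remove /qnq/cz/xeh): {"qnq":{"cz":{"pyl":58,"wtf":36,"yta":40},"jpe":98,"rhj":[84,96,37]},"tj":{"bz":[35,79,5,99],"rm":82,"xf":[34,51,76,91,69],"yft":[45,3,40,34]}}
After op 6 (replace /tj/yft/2 35): {"qnq":{"cz":{"pyl":58,"wtf":36,"yta":40},"jpe":98,"rhj":[84,96,37]},"tj":{"bz":[35,79,5,99],"rm":82,"xf":[34,51,76,91,69],"yft":[45,3,35,34]}}
After op 7 (remove /tj/xf/4): {"qnq":{"cz":{"pyl":58,"wtf":36,"yta":40},"jpe":98,"rhj":[84,96,37]},"tj":{"bz":[35,79,5,99],"rm":82,"xf":[34,51,76,91],"yft":[45,3,35,34]}}
After op 8 (remove /tj/yft/1): {"qnq":{"cz":{"pyl":58,"wtf":36,"yta":40},"jpe":98,"rhj":[84,96,37]},"tj":{"bz":[35,79,5,99],"rm":82,"xf":[34,51,76,91],"yft":[45,35,34]}}
After op 9 (replace /qnq/rhj 41): {"qnq":{"cz":{"pyl":58,"wtf":36,"yta":40},"jpe":98,"rhj":41},"tj":{"bz":[35,79,5,99],"rm":82,"xf":[34,51,76,91],"yft":[45,35,34]}}
After op 10 (add /tj/yft/3 10): {"qnq":{"cz":{"pyl":58,"wtf":36,"yta":40},"jpe":98,"rhj":41},"tj":{"bz":[35,79,5,99],"rm":82,"xf":[34,51,76,91],"yft":[45,35,34,10]}}
After op 11 (remove /qnq/cz/wtf): {"qnq":{"cz":{"pyl":58,"yta":40},"jpe":98,"rhj":41},"tj":{"bz":[35,79,5,99],"rm":82,"xf":[34,51,76,91],"yft":[45,35,34,10]}}
Value at /tj/yft/2: 34

Answer: 34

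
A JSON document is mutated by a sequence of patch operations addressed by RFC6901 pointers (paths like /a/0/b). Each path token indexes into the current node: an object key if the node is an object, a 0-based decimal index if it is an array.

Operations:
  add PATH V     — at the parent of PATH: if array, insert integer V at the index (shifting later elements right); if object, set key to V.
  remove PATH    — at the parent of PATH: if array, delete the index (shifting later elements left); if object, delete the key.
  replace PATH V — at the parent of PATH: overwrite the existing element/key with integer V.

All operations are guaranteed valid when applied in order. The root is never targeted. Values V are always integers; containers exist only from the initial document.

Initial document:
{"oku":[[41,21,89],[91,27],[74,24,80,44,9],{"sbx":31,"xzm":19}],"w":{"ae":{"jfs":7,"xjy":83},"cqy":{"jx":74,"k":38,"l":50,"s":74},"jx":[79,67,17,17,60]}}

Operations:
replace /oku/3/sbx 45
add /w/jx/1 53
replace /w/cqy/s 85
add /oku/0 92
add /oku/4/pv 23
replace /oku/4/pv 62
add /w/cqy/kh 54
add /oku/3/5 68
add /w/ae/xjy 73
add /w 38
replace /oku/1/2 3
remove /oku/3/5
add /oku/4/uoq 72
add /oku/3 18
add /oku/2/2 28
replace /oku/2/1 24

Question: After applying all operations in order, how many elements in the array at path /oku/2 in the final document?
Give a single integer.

Answer: 3

Derivation:
After op 1 (replace /oku/3/sbx 45): {"oku":[[41,21,89],[91,27],[74,24,80,44,9],{"sbx":45,"xzm":19}],"w":{"ae":{"jfs":7,"xjy":83},"cqy":{"jx":74,"k":38,"l":50,"s":74},"jx":[79,67,17,17,60]}}
After op 2 (add /w/jx/1 53): {"oku":[[41,21,89],[91,27],[74,24,80,44,9],{"sbx":45,"xzm":19}],"w":{"ae":{"jfs":7,"xjy":83},"cqy":{"jx":74,"k":38,"l":50,"s":74},"jx":[79,53,67,17,17,60]}}
After op 3 (replace /w/cqy/s 85): {"oku":[[41,21,89],[91,27],[74,24,80,44,9],{"sbx":45,"xzm":19}],"w":{"ae":{"jfs":7,"xjy":83},"cqy":{"jx":74,"k":38,"l":50,"s":85},"jx":[79,53,67,17,17,60]}}
After op 4 (add /oku/0 92): {"oku":[92,[41,21,89],[91,27],[74,24,80,44,9],{"sbx":45,"xzm":19}],"w":{"ae":{"jfs":7,"xjy":83},"cqy":{"jx":74,"k":38,"l":50,"s":85},"jx":[79,53,67,17,17,60]}}
After op 5 (add /oku/4/pv 23): {"oku":[92,[41,21,89],[91,27],[74,24,80,44,9],{"pv":23,"sbx":45,"xzm":19}],"w":{"ae":{"jfs":7,"xjy":83},"cqy":{"jx":74,"k":38,"l":50,"s":85},"jx":[79,53,67,17,17,60]}}
After op 6 (replace /oku/4/pv 62): {"oku":[92,[41,21,89],[91,27],[74,24,80,44,9],{"pv":62,"sbx":45,"xzm":19}],"w":{"ae":{"jfs":7,"xjy":83},"cqy":{"jx":74,"k":38,"l":50,"s":85},"jx":[79,53,67,17,17,60]}}
After op 7 (add /w/cqy/kh 54): {"oku":[92,[41,21,89],[91,27],[74,24,80,44,9],{"pv":62,"sbx":45,"xzm":19}],"w":{"ae":{"jfs":7,"xjy":83},"cqy":{"jx":74,"k":38,"kh":54,"l":50,"s":85},"jx":[79,53,67,17,17,60]}}
After op 8 (add /oku/3/5 68): {"oku":[92,[41,21,89],[91,27],[74,24,80,44,9,68],{"pv":62,"sbx":45,"xzm":19}],"w":{"ae":{"jfs":7,"xjy":83},"cqy":{"jx":74,"k":38,"kh":54,"l":50,"s":85},"jx":[79,53,67,17,17,60]}}
After op 9 (add /w/ae/xjy 73): {"oku":[92,[41,21,89],[91,27],[74,24,80,44,9,68],{"pv":62,"sbx":45,"xzm":19}],"w":{"ae":{"jfs":7,"xjy":73},"cqy":{"jx":74,"k":38,"kh":54,"l":50,"s":85},"jx":[79,53,67,17,17,60]}}
After op 10 (add /w 38): {"oku":[92,[41,21,89],[91,27],[74,24,80,44,9,68],{"pv":62,"sbx":45,"xzm":19}],"w":38}
After op 11 (replace /oku/1/2 3): {"oku":[92,[41,21,3],[91,27],[74,24,80,44,9,68],{"pv":62,"sbx":45,"xzm":19}],"w":38}
After op 12 (remove /oku/3/5): {"oku":[92,[41,21,3],[91,27],[74,24,80,44,9],{"pv":62,"sbx":45,"xzm":19}],"w":38}
After op 13 (add /oku/4/uoq 72): {"oku":[92,[41,21,3],[91,27],[74,24,80,44,9],{"pv":62,"sbx":45,"uoq":72,"xzm":19}],"w":38}
After op 14 (add /oku/3 18): {"oku":[92,[41,21,3],[91,27],18,[74,24,80,44,9],{"pv":62,"sbx":45,"uoq":72,"xzm":19}],"w":38}
After op 15 (add /oku/2/2 28): {"oku":[92,[41,21,3],[91,27,28],18,[74,24,80,44,9],{"pv":62,"sbx":45,"uoq":72,"xzm":19}],"w":38}
After op 16 (replace /oku/2/1 24): {"oku":[92,[41,21,3],[91,24,28],18,[74,24,80,44,9],{"pv":62,"sbx":45,"uoq":72,"xzm":19}],"w":38}
Size at path /oku/2: 3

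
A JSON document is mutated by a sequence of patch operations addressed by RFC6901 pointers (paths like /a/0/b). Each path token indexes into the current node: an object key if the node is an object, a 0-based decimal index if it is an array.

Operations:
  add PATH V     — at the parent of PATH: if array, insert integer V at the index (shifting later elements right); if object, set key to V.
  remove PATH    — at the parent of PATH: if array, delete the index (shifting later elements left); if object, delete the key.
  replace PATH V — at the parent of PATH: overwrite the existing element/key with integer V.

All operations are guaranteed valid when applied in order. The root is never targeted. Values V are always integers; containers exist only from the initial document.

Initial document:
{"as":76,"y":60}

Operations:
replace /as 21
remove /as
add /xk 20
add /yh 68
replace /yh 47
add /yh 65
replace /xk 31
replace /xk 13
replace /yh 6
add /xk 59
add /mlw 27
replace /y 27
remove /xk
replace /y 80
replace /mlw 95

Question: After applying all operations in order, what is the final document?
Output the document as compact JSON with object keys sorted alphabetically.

After op 1 (replace /as 21): {"as":21,"y":60}
After op 2 (remove /as): {"y":60}
After op 3 (add /xk 20): {"xk":20,"y":60}
After op 4 (add /yh 68): {"xk":20,"y":60,"yh":68}
After op 5 (replace /yh 47): {"xk":20,"y":60,"yh":47}
After op 6 (add /yh 65): {"xk":20,"y":60,"yh":65}
After op 7 (replace /xk 31): {"xk":31,"y":60,"yh":65}
After op 8 (replace /xk 13): {"xk":13,"y":60,"yh":65}
After op 9 (replace /yh 6): {"xk":13,"y":60,"yh":6}
After op 10 (add /xk 59): {"xk":59,"y":60,"yh":6}
After op 11 (add /mlw 27): {"mlw":27,"xk":59,"y":60,"yh":6}
After op 12 (replace /y 27): {"mlw":27,"xk":59,"y":27,"yh":6}
After op 13 (remove /xk): {"mlw":27,"y":27,"yh":6}
After op 14 (replace /y 80): {"mlw":27,"y":80,"yh":6}
After op 15 (replace /mlw 95): {"mlw":95,"y":80,"yh":6}

Answer: {"mlw":95,"y":80,"yh":6}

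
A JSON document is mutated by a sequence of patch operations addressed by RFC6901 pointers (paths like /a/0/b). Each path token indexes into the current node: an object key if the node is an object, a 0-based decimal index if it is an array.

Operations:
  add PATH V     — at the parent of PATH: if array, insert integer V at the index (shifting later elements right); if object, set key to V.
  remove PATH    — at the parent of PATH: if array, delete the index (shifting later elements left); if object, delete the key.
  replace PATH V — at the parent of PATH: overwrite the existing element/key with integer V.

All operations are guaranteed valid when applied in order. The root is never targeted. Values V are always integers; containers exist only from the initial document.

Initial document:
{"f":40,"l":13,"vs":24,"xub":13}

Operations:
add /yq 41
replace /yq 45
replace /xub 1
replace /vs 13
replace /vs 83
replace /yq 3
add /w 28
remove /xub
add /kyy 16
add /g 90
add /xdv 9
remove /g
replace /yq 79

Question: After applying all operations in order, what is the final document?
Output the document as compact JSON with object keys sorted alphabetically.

After op 1 (add /yq 41): {"f":40,"l":13,"vs":24,"xub":13,"yq":41}
After op 2 (replace /yq 45): {"f":40,"l":13,"vs":24,"xub":13,"yq":45}
After op 3 (replace /xub 1): {"f":40,"l":13,"vs":24,"xub":1,"yq":45}
After op 4 (replace /vs 13): {"f":40,"l":13,"vs":13,"xub":1,"yq":45}
After op 5 (replace /vs 83): {"f":40,"l":13,"vs":83,"xub":1,"yq":45}
After op 6 (replace /yq 3): {"f":40,"l":13,"vs":83,"xub":1,"yq":3}
After op 7 (add /w 28): {"f":40,"l":13,"vs":83,"w":28,"xub":1,"yq":3}
After op 8 (remove /xub): {"f":40,"l":13,"vs":83,"w":28,"yq":3}
After op 9 (add /kyy 16): {"f":40,"kyy":16,"l":13,"vs":83,"w":28,"yq":3}
After op 10 (add /g 90): {"f":40,"g":90,"kyy":16,"l":13,"vs":83,"w":28,"yq":3}
After op 11 (add /xdv 9): {"f":40,"g":90,"kyy":16,"l":13,"vs":83,"w":28,"xdv":9,"yq":3}
After op 12 (remove /g): {"f":40,"kyy":16,"l":13,"vs":83,"w":28,"xdv":9,"yq":3}
After op 13 (replace /yq 79): {"f":40,"kyy":16,"l":13,"vs":83,"w":28,"xdv":9,"yq":79}

Answer: {"f":40,"kyy":16,"l":13,"vs":83,"w":28,"xdv":9,"yq":79}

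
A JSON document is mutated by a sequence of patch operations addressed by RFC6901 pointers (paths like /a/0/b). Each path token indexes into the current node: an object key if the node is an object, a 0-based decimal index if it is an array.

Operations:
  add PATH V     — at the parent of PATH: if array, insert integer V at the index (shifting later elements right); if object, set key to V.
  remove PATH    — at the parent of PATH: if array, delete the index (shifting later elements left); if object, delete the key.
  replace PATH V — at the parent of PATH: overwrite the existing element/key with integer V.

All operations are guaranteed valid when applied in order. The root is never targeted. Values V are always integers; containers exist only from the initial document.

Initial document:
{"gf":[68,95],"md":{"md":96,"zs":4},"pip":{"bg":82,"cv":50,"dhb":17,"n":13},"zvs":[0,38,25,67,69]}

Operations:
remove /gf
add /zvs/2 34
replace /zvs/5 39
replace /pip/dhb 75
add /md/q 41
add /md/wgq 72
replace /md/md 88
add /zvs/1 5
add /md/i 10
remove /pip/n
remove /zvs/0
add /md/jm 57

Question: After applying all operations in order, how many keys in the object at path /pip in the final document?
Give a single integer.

After op 1 (remove /gf): {"md":{"md":96,"zs":4},"pip":{"bg":82,"cv":50,"dhb":17,"n":13},"zvs":[0,38,25,67,69]}
After op 2 (add /zvs/2 34): {"md":{"md":96,"zs":4},"pip":{"bg":82,"cv":50,"dhb":17,"n":13},"zvs":[0,38,34,25,67,69]}
After op 3 (replace /zvs/5 39): {"md":{"md":96,"zs":4},"pip":{"bg":82,"cv":50,"dhb":17,"n":13},"zvs":[0,38,34,25,67,39]}
After op 4 (replace /pip/dhb 75): {"md":{"md":96,"zs":4},"pip":{"bg":82,"cv":50,"dhb":75,"n":13},"zvs":[0,38,34,25,67,39]}
After op 5 (add /md/q 41): {"md":{"md":96,"q":41,"zs":4},"pip":{"bg":82,"cv":50,"dhb":75,"n":13},"zvs":[0,38,34,25,67,39]}
After op 6 (add /md/wgq 72): {"md":{"md":96,"q":41,"wgq":72,"zs":4},"pip":{"bg":82,"cv":50,"dhb":75,"n":13},"zvs":[0,38,34,25,67,39]}
After op 7 (replace /md/md 88): {"md":{"md":88,"q":41,"wgq":72,"zs":4},"pip":{"bg":82,"cv":50,"dhb":75,"n":13},"zvs":[0,38,34,25,67,39]}
After op 8 (add /zvs/1 5): {"md":{"md":88,"q":41,"wgq":72,"zs":4},"pip":{"bg":82,"cv":50,"dhb":75,"n":13},"zvs":[0,5,38,34,25,67,39]}
After op 9 (add /md/i 10): {"md":{"i":10,"md":88,"q":41,"wgq":72,"zs":4},"pip":{"bg":82,"cv":50,"dhb":75,"n":13},"zvs":[0,5,38,34,25,67,39]}
After op 10 (remove /pip/n): {"md":{"i":10,"md":88,"q":41,"wgq":72,"zs":4},"pip":{"bg":82,"cv":50,"dhb":75},"zvs":[0,5,38,34,25,67,39]}
After op 11 (remove /zvs/0): {"md":{"i":10,"md":88,"q":41,"wgq":72,"zs":4},"pip":{"bg":82,"cv":50,"dhb":75},"zvs":[5,38,34,25,67,39]}
After op 12 (add /md/jm 57): {"md":{"i":10,"jm":57,"md":88,"q":41,"wgq":72,"zs":4},"pip":{"bg":82,"cv":50,"dhb":75},"zvs":[5,38,34,25,67,39]}
Size at path /pip: 3

Answer: 3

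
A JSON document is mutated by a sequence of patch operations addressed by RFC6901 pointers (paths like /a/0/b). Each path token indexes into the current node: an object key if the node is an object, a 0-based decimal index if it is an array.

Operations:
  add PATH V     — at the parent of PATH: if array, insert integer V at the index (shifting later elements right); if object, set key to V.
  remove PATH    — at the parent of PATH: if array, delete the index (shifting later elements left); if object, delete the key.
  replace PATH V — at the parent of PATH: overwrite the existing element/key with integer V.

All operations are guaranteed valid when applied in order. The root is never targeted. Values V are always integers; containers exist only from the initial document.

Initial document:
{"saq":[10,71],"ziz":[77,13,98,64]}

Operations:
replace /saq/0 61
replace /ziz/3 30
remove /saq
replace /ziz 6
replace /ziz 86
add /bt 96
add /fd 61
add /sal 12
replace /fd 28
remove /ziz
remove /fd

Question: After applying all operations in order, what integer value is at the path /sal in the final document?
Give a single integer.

Answer: 12

Derivation:
After op 1 (replace /saq/0 61): {"saq":[61,71],"ziz":[77,13,98,64]}
After op 2 (replace /ziz/3 30): {"saq":[61,71],"ziz":[77,13,98,30]}
After op 3 (remove /saq): {"ziz":[77,13,98,30]}
After op 4 (replace /ziz 6): {"ziz":6}
After op 5 (replace /ziz 86): {"ziz":86}
After op 6 (add /bt 96): {"bt":96,"ziz":86}
After op 7 (add /fd 61): {"bt":96,"fd":61,"ziz":86}
After op 8 (add /sal 12): {"bt":96,"fd":61,"sal":12,"ziz":86}
After op 9 (replace /fd 28): {"bt":96,"fd":28,"sal":12,"ziz":86}
After op 10 (remove /ziz): {"bt":96,"fd":28,"sal":12}
After op 11 (remove /fd): {"bt":96,"sal":12}
Value at /sal: 12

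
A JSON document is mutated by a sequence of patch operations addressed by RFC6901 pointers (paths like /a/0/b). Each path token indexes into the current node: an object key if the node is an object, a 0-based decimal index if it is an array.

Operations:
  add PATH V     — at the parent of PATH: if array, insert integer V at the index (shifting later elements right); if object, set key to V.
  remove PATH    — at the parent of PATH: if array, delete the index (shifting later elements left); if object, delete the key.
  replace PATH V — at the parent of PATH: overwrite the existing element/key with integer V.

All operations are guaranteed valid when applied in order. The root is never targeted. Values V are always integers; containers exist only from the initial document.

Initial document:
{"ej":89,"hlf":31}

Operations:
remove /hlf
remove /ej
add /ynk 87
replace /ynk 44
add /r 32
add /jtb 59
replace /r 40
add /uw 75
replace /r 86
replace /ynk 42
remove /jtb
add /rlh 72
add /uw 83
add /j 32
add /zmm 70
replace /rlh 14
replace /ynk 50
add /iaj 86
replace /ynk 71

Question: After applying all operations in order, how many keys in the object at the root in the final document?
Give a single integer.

After op 1 (remove /hlf): {"ej":89}
After op 2 (remove /ej): {}
After op 3 (add /ynk 87): {"ynk":87}
After op 4 (replace /ynk 44): {"ynk":44}
After op 5 (add /r 32): {"r":32,"ynk":44}
After op 6 (add /jtb 59): {"jtb":59,"r":32,"ynk":44}
After op 7 (replace /r 40): {"jtb":59,"r":40,"ynk":44}
After op 8 (add /uw 75): {"jtb":59,"r":40,"uw":75,"ynk":44}
After op 9 (replace /r 86): {"jtb":59,"r":86,"uw":75,"ynk":44}
After op 10 (replace /ynk 42): {"jtb":59,"r":86,"uw":75,"ynk":42}
After op 11 (remove /jtb): {"r":86,"uw":75,"ynk":42}
After op 12 (add /rlh 72): {"r":86,"rlh":72,"uw":75,"ynk":42}
After op 13 (add /uw 83): {"r":86,"rlh":72,"uw":83,"ynk":42}
After op 14 (add /j 32): {"j":32,"r":86,"rlh":72,"uw":83,"ynk":42}
After op 15 (add /zmm 70): {"j":32,"r":86,"rlh":72,"uw":83,"ynk":42,"zmm":70}
After op 16 (replace /rlh 14): {"j":32,"r":86,"rlh":14,"uw":83,"ynk":42,"zmm":70}
After op 17 (replace /ynk 50): {"j":32,"r":86,"rlh":14,"uw":83,"ynk":50,"zmm":70}
After op 18 (add /iaj 86): {"iaj":86,"j":32,"r":86,"rlh":14,"uw":83,"ynk":50,"zmm":70}
After op 19 (replace /ynk 71): {"iaj":86,"j":32,"r":86,"rlh":14,"uw":83,"ynk":71,"zmm":70}
Size at the root: 7

Answer: 7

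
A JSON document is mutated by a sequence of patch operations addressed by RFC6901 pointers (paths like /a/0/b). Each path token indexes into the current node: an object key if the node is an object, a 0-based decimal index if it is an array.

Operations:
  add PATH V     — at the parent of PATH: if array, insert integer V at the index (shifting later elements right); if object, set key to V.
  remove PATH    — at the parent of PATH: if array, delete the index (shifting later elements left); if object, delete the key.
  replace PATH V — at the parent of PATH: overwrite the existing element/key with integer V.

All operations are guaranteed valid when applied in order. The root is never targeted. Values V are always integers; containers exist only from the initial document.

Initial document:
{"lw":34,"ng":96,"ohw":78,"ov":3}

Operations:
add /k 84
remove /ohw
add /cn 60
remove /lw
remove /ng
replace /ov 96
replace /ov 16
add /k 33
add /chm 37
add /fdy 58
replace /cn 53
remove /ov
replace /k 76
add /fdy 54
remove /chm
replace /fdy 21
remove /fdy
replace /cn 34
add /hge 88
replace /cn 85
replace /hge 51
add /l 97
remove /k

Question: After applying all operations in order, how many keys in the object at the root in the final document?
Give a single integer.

Answer: 3

Derivation:
After op 1 (add /k 84): {"k":84,"lw":34,"ng":96,"ohw":78,"ov":3}
After op 2 (remove /ohw): {"k":84,"lw":34,"ng":96,"ov":3}
After op 3 (add /cn 60): {"cn":60,"k":84,"lw":34,"ng":96,"ov":3}
After op 4 (remove /lw): {"cn":60,"k":84,"ng":96,"ov":3}
After op 5 (remove /ng): {"cn":60,"k":84,"ov":3}
After op 6 (replace /ov 96): {"cn":60,"k":84,"ov":96}
After op 7 (replace /ov 16): {"cn":60,"k":84,"ov":16}
After op 8 (add /k 33): {"cn":60,"k":33,"ov":16}
After op 9 (add /chm 37): {"chm":37,"cn":60,"k":33,"ov":16}
After op 10 (add /fdy 58): {"chm":37,"cn":60,"fdy":58,"k":33,"ov":16}
After op 11 (replace /cn 53): {"chm":37,"cn":53,"fdy":58,"k":33,"ov":16}
After op 12 (remove /ov): {"chm":37,"cn":53,"fdy":58,"k":33}
After op 13 (replace /k 76): {"chm":37,"cn":53,"fdy":58,"k":76}
After op 14 (add /fdy 54): {"chm":37,"cn":53,"fdy":54,"k":76}
After op 15 (remove /chm): {"cn":53,"fdy":54,"k":76}
After op 16 (replace /fdy 21): {"cn":53,"fdy":21,"k":76}
After op 17 (remove /fdy): {"cn":53,"k":76}
After op 18 (replace /cn 34): {"cn":34,"k":76}
After op 19 (add /hge 88): {"cn":34,"hge":88,"k":76}
After op 20 (replace /cn 85): {"cn":85,"hge":88,"k":76}
After op 21 (replace /hge 51): {"cn":85,"hge":51,"k":76}
After op 22 (add /l 97): {"cn":85,"hge":51,"k":76,"l":97}
After op 23 (remove /k): {"cn":85,"hge":51,"l":97}
Size at the root: 3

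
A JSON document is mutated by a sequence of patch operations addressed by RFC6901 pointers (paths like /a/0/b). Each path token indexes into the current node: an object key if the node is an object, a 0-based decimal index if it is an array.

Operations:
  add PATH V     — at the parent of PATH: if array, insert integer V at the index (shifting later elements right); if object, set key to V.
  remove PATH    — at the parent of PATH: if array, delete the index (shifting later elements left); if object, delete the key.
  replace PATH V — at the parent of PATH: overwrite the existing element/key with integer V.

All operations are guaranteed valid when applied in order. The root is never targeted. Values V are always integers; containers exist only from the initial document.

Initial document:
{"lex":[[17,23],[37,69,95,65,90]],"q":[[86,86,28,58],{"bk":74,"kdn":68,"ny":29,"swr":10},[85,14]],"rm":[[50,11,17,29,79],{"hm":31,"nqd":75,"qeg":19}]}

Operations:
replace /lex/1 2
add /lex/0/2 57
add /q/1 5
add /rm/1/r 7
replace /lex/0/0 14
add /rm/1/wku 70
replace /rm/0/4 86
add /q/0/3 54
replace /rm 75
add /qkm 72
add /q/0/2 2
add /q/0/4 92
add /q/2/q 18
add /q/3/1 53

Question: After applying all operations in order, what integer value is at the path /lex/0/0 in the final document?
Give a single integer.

Answer: 14

Derivation:
After op 1 (replace /lex/1 2): {"lex":[[17,23],2],"q":[[86,86,28,58],{"bk":74,"kdn":68,"ny":29,"swr":10},[85,14]],"rm":[[50,11,17,29,79],{"hm":31,"nqd":75,"qeg":19}]}
After op 2 (add /lex/0/2 57): {"lex":[[17,23,57],2],"q":[[86,86,28,58],{"bk":74,"kdn":68,"ny":29,"swr":10},[85,14]],"rm":[[50,11,17,29,79],{"hm":31,"nqd":75,"qeg":19}]}
After op 3 (add /q/1 5): {"lex":[[17,23,57],2],"q":[[86,86,28,58],5,{"bk":74,"kdn":68,"ny":29,"swr":10},[85,14]],"rm":[[50,11,17,29,79],{"hm":31,"nqd":75,"qeg":19}]}
After op 4 (add /rm/1/r 7): {"lex":[[17,23,57],2],"q":[[86,86,28,58],5,{"bk":74,"kdn":68,"ny":29,"swr":10},[85,14]],"rm":[[50,11,17,29,79],{"hm":31,"nqd":75,"qeg":19,"r":7}]}
After op 5 (replace /lex/0/0 14): {"lex":[[14,23,57],2],"q":[[86,86,28,58],5,{"bk":74,"kdn":68,"ny":29,"swr":10},[85,14]],"rm":[[50,11,17,29,79],{"hm":31,"nqd":75,"qeg":19,"r":7}]}
After op 6 (add /rm/1/wku 70): {"lex":[[14,23,57],2],"q":[[86,86,28,58],5,{"bk":74,"kdn":68,"ny":29,"swr":10},[85,14]],"rm":[[50,11,17,29,79],{"hm":31,"nqd":75,"qeg":19,"r":7,"wku":70}]}
After op 7 (replace /rm/0/4 86): {"lex":[[14,23,57],2],"q":[[86,86,28,58],5,{"bk":74,"kdn":68,"ny":29,"swr":10},[85,14]],"rm":[[50,11,17,29,86],{"hm":31,"nqd":75,"qeg":19,"r":7,"wku":70}]}
After op 8 (add /q/0/3 54): {"lex":[[14,23,57],2],"q":[[86,86,28,54,58],5,{"bk":74,"kdn":68,"ny":29,"swr":10},[85,14]],"rm":[[50,11,17,29,86],{"hm":31,"nqd":75,"qeg":19,"r":7,"wku":70}]}
After op 9 (replace /rm 75): {"lex":[[14,23,57],2],"q":[[86,86,28,54,58],5,{"bk":74,"kdn":68,"ny":29,"swr":10},[85,14]],"rm":75}
After op 10 (add /qkm 72): {"lex":[[14,23,57],2],"q":[[86,86,28,54,58],5,{"bk":74,"kdn":68,"ny":29,"swr":10},[85,14]],"qkm":72,"rm":75}
After op 11 (add /q/0/2 2): {"lex":[[14,23,57],2],"q":[[86,86,2,28,54,58],5,{"bk":74,"kdn":68,"ny":29,"swr":10},[85,14]],"qkm":72,"rm":75}
After op 12 (add /q/0/4 92): {"lex":[[14,23,57],2],"q":[[86,86,2,28,92,54,58],5,{"bk":74,"kdn":68,"ny":29,"swr":10},[85,14]],"qkm":72,"rm":75}
After op 13 (add /q/2/q 18): {"lex":[[14,23,57],2],"q":[[86,86,2,28,92,54,58],5,{"bk":74,"kdn":68,"ny":29,"q":18,"swr":10},[85,14]],"qkm":72,"rm":75}
After op 14 (add /q/3/1 53): {"lex":[[14,23,57],2],"q":[[86,86,2,28,92,54,58],5,{"bk":74,"kdn":68,"ny":29,"q":18,"swr":10},[85,53,14]],"qkm":72,"rm":75}
Value at /lex/0/0: 14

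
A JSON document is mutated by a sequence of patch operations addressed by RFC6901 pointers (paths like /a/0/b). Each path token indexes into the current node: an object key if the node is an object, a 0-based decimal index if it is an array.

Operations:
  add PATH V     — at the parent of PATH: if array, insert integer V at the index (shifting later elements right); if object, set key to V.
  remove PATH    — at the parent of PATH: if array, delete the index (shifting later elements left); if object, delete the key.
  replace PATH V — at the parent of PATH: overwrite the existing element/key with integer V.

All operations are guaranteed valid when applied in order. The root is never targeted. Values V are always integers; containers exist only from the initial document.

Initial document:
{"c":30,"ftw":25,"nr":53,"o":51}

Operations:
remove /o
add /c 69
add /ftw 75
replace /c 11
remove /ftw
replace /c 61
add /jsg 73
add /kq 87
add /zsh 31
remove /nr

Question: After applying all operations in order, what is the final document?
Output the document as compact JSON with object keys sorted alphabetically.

Answer: {"c":61,"jsg":73,"kq":87,"zsh":31}

Derivation:
After op 1 (remove /o): {"c":30,"ftw":25,"nr":53}
After op 2 (add /c 69): {"c":69,"ftw":25,"nr":53}
After op 3 (add /ftw 75): {"c":69,"ftw":75,"nr":53}
After op 4 (replace /c 11): {"c":11,"ftw":75,"nr":53}
After op 5 (remove /ftw): {"c":11,"nr":53}
After op 6 (replace /c 61): {"c":61,"nr":53}
After op 7 (add /jsg 73): {"c":61,"jsg":73,"nr":53}
After op 8 (add /kq 87): {"c":61,"jsg":73,"kq":87,"nr":53}
After op 9 (add /zsh 31): {"c":61,"jsg":73,"kq":87,"nr":53,"zsh":31}
After op 10 (remove /nr): {"c":61,"jsg":73,"kq":87,"zsh":31}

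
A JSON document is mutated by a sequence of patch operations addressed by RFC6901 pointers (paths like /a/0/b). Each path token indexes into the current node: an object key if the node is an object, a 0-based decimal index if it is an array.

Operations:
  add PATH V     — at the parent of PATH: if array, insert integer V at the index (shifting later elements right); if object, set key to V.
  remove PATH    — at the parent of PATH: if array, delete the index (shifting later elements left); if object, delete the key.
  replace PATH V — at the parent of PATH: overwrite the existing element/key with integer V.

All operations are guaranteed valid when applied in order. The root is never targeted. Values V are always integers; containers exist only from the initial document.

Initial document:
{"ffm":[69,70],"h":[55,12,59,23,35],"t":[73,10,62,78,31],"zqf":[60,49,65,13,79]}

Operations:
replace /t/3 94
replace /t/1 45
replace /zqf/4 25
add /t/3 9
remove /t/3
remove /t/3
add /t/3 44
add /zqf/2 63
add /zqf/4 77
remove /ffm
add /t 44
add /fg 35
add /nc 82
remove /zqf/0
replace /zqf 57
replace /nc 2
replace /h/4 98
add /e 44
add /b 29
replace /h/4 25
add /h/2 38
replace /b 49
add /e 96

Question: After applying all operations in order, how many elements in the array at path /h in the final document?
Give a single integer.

Answer: 6

Derivation:
After op 1 (replace /t/3 94): {"ffm":[69,70],"h":[55,12,59,23,35],"t":[73,10,62,94,31],"zqf":[60,49,65,13,79]}
After op 2 (replace /t/1 45): {"ffm":[69,70],"h":[55,12,59,23,35],"t":[73,45,62,94,31],"zqf":[60,49,65,13,79]}
After op 3 (replace /zqf/4 25): {"ffm":[69,70],"h":[55,12,59,23,35],"t":[73,45,62,94,31],"zqf":[60,49,65,13,25]}
After op 4 (add /t/3 9): {"ffm":[69,70],"h":[55,12,59,23,35],"t":[73,45,62,9,94,31],"zqf":[60,49,65,13,25]}
After op 5 (remove /t/3): {"ffm":[69,70],"h":[55,12,59,23,35],"t":[73,45,62,94,31],"zqf":[60,49,65,13,25]}
After op 6 (remove /t/3): {"ffm":[69,70],"h":[55,12,59,23,35],"t":[73,45,62,31],"zqf":[60,49,65,13,25]}
After op 7 (add /t/3 44): {"ffm":[69,70],"h":[55,12,59,23,35],"t":[73,45,62,44,31],"zqf":[60,49,65,13,25]}
After op 8 (add /zqf/2 63): {"ffm":[69,70],"h":[55,12,59,23,35],"t":[73,45,62,44,31],"zqf":[60,49,63,65,13,25]}
After op 9 (add /zqf/4 77): {"ffm":[69,70],"h":[55,12,59,23,35],"t":[73,45,62,44,31],"zqf":[60,49,63,65,77,13,25]}
After op 10 (remove /ffm): {"h":[55,12,59,23,35],"t":[73,45,62,44,31],"zqf":[60,49,63,65,77,13,25]}
After op 11 (add /t 44): {"h":[55,12,59,23,35],"t":44,"zqf":[60,49,63,65,77,13,25]}
After op 12 (add /fg 35): {"fg":35,"h":[55,12,59,23,35],"t":44,"zqf":[60,49,63,65,77,13,25]}
After op 13 (add /nc 82): {"fg":35,"h":[55,12,59,23,35],"nc":82,"t":44,"zqf":[60,49,63,65,77,13,25]}
After op 14 (remove /zqf/0): {"fg":35,"h":[55,12,59,23,35],"nc":82,"t":44,"zqf":[49,63,65,77,13,25]}
After op 15 (replace /zqf 57): {"fg":35,"h":[55,12,59,23,35],"nc":82,"t":44,"zqf":57}
After op 16 (replace /nc 2): {"fg":35,"h":[55,12,59,23,35],"nc":2,"t":44,"zqf":57}
After op 17 (replace /h/4 98): {"fg":35,"h":[55,12,59,23,98],"nc":2,"t":44,"zqf":57}
After op 18 (add /e 44): {"e":44,"fg":35,"h":[55,12,59,23,98],"nc":2,"t":44,"zqf":57}
After op 19 (add /b 29): {"b":29,"e":44,"fg":35,"h":[55,12,59,23,98],"nc":2,"t":44,"zqf":57}
After op 20 (replace /h/4 25): {"b":29,"e":44,"fg":35,"h":[55,12,59,23,25],"nc":2,"t":44,"zqf":57}
After op 21 (add /h/2 38): {"b":29,"e":44,"fg":35,"h":[55,12,38,59,23,25],"nc":2,"t":44,"zqf":57}
After op 22 (replace /b 49): {"b":49,"e":44,"fg":35,"h":[55,12,38,59,23,25],"nc":2,"t":44,"zqf":57}
After op 23 (add /e 96): {"b":49,"e":96,"fg":35,"h":[55,12,38,59,23,25],"nc":2,"t":44,"zqf":57}
Size at path /h: 6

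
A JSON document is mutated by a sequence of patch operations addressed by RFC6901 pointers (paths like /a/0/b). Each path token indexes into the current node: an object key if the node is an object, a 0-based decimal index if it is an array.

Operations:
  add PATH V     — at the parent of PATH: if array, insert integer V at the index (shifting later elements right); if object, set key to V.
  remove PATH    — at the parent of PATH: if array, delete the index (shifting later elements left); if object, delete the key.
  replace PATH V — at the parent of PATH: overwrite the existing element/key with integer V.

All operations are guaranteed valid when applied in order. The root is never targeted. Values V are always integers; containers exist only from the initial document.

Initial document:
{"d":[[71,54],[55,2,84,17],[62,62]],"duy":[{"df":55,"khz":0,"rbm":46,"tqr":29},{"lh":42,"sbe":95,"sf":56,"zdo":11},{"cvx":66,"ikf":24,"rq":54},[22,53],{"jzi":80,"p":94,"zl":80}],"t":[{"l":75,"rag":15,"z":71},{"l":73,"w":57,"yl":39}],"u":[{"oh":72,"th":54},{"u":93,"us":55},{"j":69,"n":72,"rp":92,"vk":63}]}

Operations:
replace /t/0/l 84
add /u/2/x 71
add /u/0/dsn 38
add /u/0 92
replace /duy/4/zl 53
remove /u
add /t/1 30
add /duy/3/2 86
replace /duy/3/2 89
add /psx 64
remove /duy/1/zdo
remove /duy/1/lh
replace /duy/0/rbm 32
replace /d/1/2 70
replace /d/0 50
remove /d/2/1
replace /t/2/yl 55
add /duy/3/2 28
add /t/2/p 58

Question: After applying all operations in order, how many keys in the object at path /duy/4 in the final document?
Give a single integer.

After op 1 (replace /t/0/l 84): {"d":[[71,54],[55,2,84,17],[62,62]],"duy":[{"df":55,"khz":0,"rbm":46,"tqr":29},{"lh":42,"sbe":95,"sf":56,"zdo":11},{"cvx":66,"ikf":24,"rq":54},[22,53],{"jzi":80,"p":94,"zl":80}],"t":[{"l":84,"rag":15,"z":71},{"l":73,"w":57,"yl":39}],"u":[{"oh":72,"th":54},{"u":93,"us":55},{"j":69,"n":72,"rp":92,"vk":63}]}
After op 2 (add /u/2/x 71): {"d":[[71,54],[55,2,84,17],[62,62]],"duy":[{"df":55,"khz":0,"rbm":46,"tqr":29},{"lh":42,"sbe":95,"sf":56,"zdo":11},{"cvx":66,"ikf":24,"rq":54},[22,53],{"jzi":80,"p":94,"zl":80}],"t":[{"l":84,"rag":15,"z":71},{"l":73,"w":57,"yl":39}],"u":[{"oh":72,"th":54},{"u":93,"us":55},{"j":69,"n":72,"rp":92,"vk":63,"x":71}]}
After op 3 (add /u/0/dsn 38): {"d":[[71,54],[55,2,84,17],[62,62]],"duy":[{"df":55,"khz":0,"rbm":46,"tqr":29},{"lh":42,"sbe":95,"sf":56,"zdo":11},{"cvx":66,"ikf":24,"rq":54},[22,53],{"jzi":80,"p":94,"zl":80}],"t":[{"l":84,"rag":15,"z":71},{"l":73,"w":57,"yl":39}],"u":[{"dsn":38,"oh":72,"th":54},{"u":93,"us":55},{"j":69,"n":72,"rp":92,"vk":63,"x":71}]}
After op 4 (add /u/0 92): {"d":[[71,54],[55,2,84,17],[62,62]],"duy":[{"df":55,"khz":0,"rbm":46,"tqr":29},{"lh":42,"sbe":95,"sf":56,"zdo":11},{"cvx":66,"ikf":24,"rq":54},[22,53],{"jzi":80,"p":94,"zl":80}],"t":[{"l":84,"rag":15,"z":71},{"l":73,"w":57,"yl":39}],"u":[92,{"dsn":38,"oh":72,"th":54},{"u":93,"us":55},{"j":69,"n":72,"rp":92,"vk":63,"x":71}]}
After op 5 (replace /duy/4/zl 53): {"d":[[71,54],[55,2,84,17],[62,62]],"duy":[{"df":55,"khz":0,"rbm":46,"tqr":29},{"lh":42,"sbe":95,"sf":56,"zdo":11},{"cvx":66,"ikf":24,"rq":54},[22,53],{"jzi":80,"p":94,"zl":53}],"t":[{"l":84,"rag":15,"z":71},{"l":73,"w":57,"yl":39}],"u":[92,{"dsn":38,"oh":72,"th":54},{"u":93,"us":55},{"j":69,"n":72,"rp":92,"vk":63,"x":71}]}
After op 6 (remove /u): {"d":[[71,54],[55,2,84,17],[62,62]],"duy":[{"df":55,"khz":0,"rbm":46,"tqr":29},{"lh":42,"sbe":95,"sf":56,"zdo":11},{"cvx":66,"ikf":24,"rq":54},[22,53],{"jzi":80,"p":94,"zl":53}],"t":[{"l":84,"rag":15,"z":71},{"l":73,"w":57,"yl":39}]}
After op 7 (add /t/1 30): {"d":[[71,54],[55,2,84,17],[62,62]],"duy":[{"df":55,"khz":0,"rbm":46,"tqr":29},{"lh":42,"sbe":95,"sf":56,"zdo":11},{"cvx":66,"ikf":24,"rq":54},[22,53],{"jzi":80,"p":94,"zl":53}],"t":[{"l":84,"rag":15,"z":71},30,{"l":73,"w":57,"yl":39}]}
After op 8 (add /duy/3/2 86): {"d":[[71,54],[55,2,84,17],[62,62]],"duy":[{"df":55,"khz":0,"rbm":46,"tqr":29},{"lh":42,"sbe":95,"sf":56,"zdo":11},{"cvx":66,"ikf":24,"rq":54},[22,53,86],{"jzi":80,"p":94,"zl":53}],"t":[{"l":84,"rag":15,"z":71},30,{"l":73,"w":57,"yl":39}]}
After op 9 (replace /duy/3/2 89): {"d":[[71,54],[55,2,84,17],[62,62]],"duy":[{"df":55,"khz":0,"rbm":46,"tqr":29},{"lh":42,"sbe":95,"sf":56,"zdo":11},{"cvx":66,"ikf":24,"rq":54},[22,53,89],{"jzi":80,"p":94,"zl":53}],"t":[{"l":84,"rag":15,"z":71},30,{"l":73,"w":57,"yl":39}]}
After op 10 (add /psx 64): {"d":[[71,54],[55,2,84,17],[62,62]],"duy":[{"df":55,"khz":0,"rbm":46,"tqr":29},{"lh":42,"sbe":95,"sf":56,"zdo":11},{"cvx":66,"ikf":24,"rq":54},[22,53,89],{"jzi":80,"p":94,"zl":53}],"psx":64,"t":[{"l":84,"rag":15,"z":71},30,{"l":73,"w":57,"yl":39}]}
After op 11 (remove /duy/1/zdo): {"d":[[71,54],[55,2,84,17],[62,62]],"duy":[{"df":55,"khz":0,"rbm":46,"tqr":29},{"lh":42,"sbe":95,"sf":56},{"cvx":66,"ikf":24,"rq":54},[22,53,89],{"jzi":80,"p":94,"zl":53}],"psx":64,"t":[{"l":84,"rag":15,"z":71},30,{"l":73,"w":57,"yl":39}]}
After op 12 (remove /duy/1/lh): {"d":[[71,54],[55,2,84,17],[62,62]],"duy":[{"df":55,"khz":0,"rbm":46,"tqr":29},{"sbe":95,"sf":56},{"cvx":66,"ikf":24,"rq":54},[22,53,89],{"jzi":80,"p":94,"zl":53}],"psx":64,"t":[{"l":84,"rag":15,"z":71},30,{"l":73,"w":57,"yl":39}]}
After op 13 (replace /duy/0/rbm 32): {"d":[[71,54],[55,2,84,17],[62,62]],"duy":[{"df":55,"khz":0,"rbm":32,"tqr":29},{"sbe":95,"sf":56},{"cvx":66,"ikf":24,"rq":54},[22,53,89],{"jzi":80,"p":94,"zl":53}],"psx":64,"t":[{"l":84,"rag":15,"z":71},30,{"l":73,"w":57,"yl":39}]}
After op 14 (replace /d/1/2 70): {"d":[[71,54],[55,2,70,17],[62,62]],"duy":[{"df":55,"khz":0,"rbm":32,"tqr":29},{"sbe":95,"sf":56},{"cvx":66,"ikf":24,"rq":54},[22,53,89],{"jzi":80,"p":94,"zl":53}],"psx":64,"t":[{"l":84,"rag":15,"z":71},30,{"l":73,"w":57,"yl":39}]}
After op 15 (replace /d/0 50): {"d":[50,[55,2,70,17],[62,62]],"duy":[{"df":55,"khz":0,"rbm":32,"tqr":29},{"sbe":95,"sf":56},{"cvx":66,"ikf":24,"rq":54},[22,53,89],{"jzi":80,"p":94,"zl":53}],"psx":64,"t":[{"l":84,"rag":15,"z":71},30,{"l":73,"w":57,"yl":39}]}
After op 16 (remove /d/2/1): {"d":[50,[55,2,70,17],[62]],"duy":[{"df":55,"khz":0,"rbm":32,"tqr":29},{"sbe":95,"sf":56},{"cvx":66,"ikf":24,"rq":54},[22,53,89],{"jzi":80,"p":94,"zl":53}],"psx":64,"t":[{"l":84,"rag":15,"z":71},30,{"l":73,"w":57,"yl":39}]}
After op 17 (replace /t/2/yl 55): {"d":[50,[55,2,70,17],[62]],"duy":[{"df":55,"khz":0,"rbm":32,"tqr":29},{"sbe":95,"sf":56},{"cvx":66,"ikf":24,"rq":54},[22,53,89],{"jzi":80,"p":94,"zl":53}],"psx":64,"t":[{"l":84,"rag":15,"z":71},30,{"l":73,"w":57,"yl":55}]}
After op 18 (add /duy/3/2 28): {"d":[50,[55,2,70,17],[62]],"duy":[{"df":55,"khz":0,"rbm":32,"tqr":29},{"sbe":95,"sf":56},{"cvx":66,"ikf":24,"rq":54},[22,53,28,89],{"jzi":80,"p":94,"zl":53}],"psx":64,"t":[{"l":84,"rag":15,"z":71},30,{"l":73,"w":57,"yl":55}]}
After op 19 (add /t/2/p 58): {"d":[50,[55,2,70,17],[62]],"duy":[{"df":55,"khz":0,"rbm":32,"tqr":29},{"sbe":95,"sf":56},{"cvx":66,"ikf":24,"rq":54},[22,53,28,89],{"jzi":80,"p":94,"zl":53}],"psx":64,"t":[{"l":84,"rag":15,"z":71},30,{"l":73,"p":58,"w":57,"yl":55}]}
Size at path /duy/4: 3

Answer: 3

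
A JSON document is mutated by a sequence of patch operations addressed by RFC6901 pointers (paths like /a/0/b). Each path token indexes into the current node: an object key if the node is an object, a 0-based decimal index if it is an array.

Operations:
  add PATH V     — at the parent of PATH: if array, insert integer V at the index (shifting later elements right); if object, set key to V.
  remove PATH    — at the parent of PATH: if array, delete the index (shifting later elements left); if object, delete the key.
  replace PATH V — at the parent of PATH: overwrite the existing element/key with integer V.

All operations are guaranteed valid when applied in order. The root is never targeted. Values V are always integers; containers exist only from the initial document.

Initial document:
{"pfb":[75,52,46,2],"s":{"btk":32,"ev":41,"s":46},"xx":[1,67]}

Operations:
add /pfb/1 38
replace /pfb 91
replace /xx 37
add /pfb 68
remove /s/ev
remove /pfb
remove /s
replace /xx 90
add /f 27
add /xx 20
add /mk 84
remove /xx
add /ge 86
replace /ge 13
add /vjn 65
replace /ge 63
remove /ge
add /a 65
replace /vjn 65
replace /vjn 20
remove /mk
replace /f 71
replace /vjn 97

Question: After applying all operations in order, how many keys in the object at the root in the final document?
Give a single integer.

Answer: 3

Derivation:
After op 1 (add /pfb/1 38): {"pfb":[75,38,52,46,2],"s":{"btk":32,"ev":41,"s":46},"xx":[1,67]}
After op 2 (replace /pfb 91): {"pfb":91,"s":{"btk":32,"ev":41,"s":46},"xx":[1,67]}
After op 3 (replace /xx 37): {"pfb":91,"s":{"btk":32,"ev":41,"s":46},"xx":37}
After op 4 (add /pfb 68): {"pfb":68,"s":{"btk":32,"ev":41,"s":46},"xx":37}
After op 5 (remove /s/ev): {"pfb":68,"s":{"btk":32,"s":46},"xx":37}
After op 6 (remove /pfb): {"s":{"btk":32,"s":46},"xx":37}
After op 7 (remove /s): {"xx":37}
After op 8 (replace /xx 90): {"xx":90}
After op 9 (add /f 27): {"f":27,"xx":90}
After op 10 (add /xx 20): {"f":27,"xx":20}
After op 11 (add /mk 84): {"f":27,"mk":84,"xx":20}
After op 12 (remove /xx): {"f":27,"mk":84}
After op 13 (add /ge 86): {"f":27,"ge":86,"mk":84}
After op 14 (replace /ge 13): {"f":27,"ge":13,"mk":84}
After op 15 (add /vjn 65): {"f":27,"ge":13,"mk":84,"vjn":65}
After op 16 (replace /ge 63): {"f":27,"ge":63,"mk":84,"vjn":65}
After op 17 (remove /ge): {"f":27,"mk":84,"vjn":65}
After op 18 (add /a 65): {"a":65,"f":27,"mk":84,"vjn":65}
After op 19 (replace /vjn 65): {"a":65,"f":27,"mk":84,"vjn":65}
After op 20 (replace /vjn 20): {"a":65,"f":27,"mk":84,"vjn":20}
After op 21 (remove /mk): {"a":65,"f":27,"vjn":20}
After op 22 (replace /f 71): {"a":65,"f":71,"vjn":20}
After op 23 (replace /vjn 97): {"a":65,"f":71,"vjn":97}
Size at the root: 3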